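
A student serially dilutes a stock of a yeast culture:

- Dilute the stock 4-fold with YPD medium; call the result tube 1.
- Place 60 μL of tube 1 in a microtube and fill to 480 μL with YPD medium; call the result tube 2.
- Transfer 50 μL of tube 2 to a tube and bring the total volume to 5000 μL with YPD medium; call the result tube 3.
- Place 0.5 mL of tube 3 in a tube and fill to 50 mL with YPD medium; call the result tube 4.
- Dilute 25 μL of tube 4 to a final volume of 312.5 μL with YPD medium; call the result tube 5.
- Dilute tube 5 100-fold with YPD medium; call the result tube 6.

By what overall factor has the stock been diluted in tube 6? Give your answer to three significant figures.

Step 1: 4-fold → factor 4
Step 2: 60 μL brought to 480 μL → factor 480/60 = 8
Step 3: 50 μL brought to 5000 μL → factor 5000/50 = 100
Step 4: 0.5 mL brought to 50 mL → factor 50/0.5 = 100
Step 5: 25 μL brought to 312.5 μL → factor 312.5/25 = 12.5
Step 6: 100-fold → factor 100
Overall dilution factor = 4 × 8 × 100 × 100 × 12.5 × 100 = 4 × 10^8

4.00 × 10^8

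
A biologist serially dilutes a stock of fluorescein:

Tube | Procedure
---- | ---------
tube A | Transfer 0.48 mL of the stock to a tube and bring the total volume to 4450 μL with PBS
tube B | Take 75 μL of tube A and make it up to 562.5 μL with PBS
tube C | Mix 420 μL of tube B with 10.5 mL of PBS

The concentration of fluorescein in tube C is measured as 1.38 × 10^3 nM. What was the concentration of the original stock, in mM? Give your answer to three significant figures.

2.49 mM

Step 1: 0.48 mL brought to 4450 μL → factor 4.45/0.48 = 9.2708
Step 2: 75 μL brought to 562.5 μL → factor 562.5/75 = 7.5
Step 3: 420 μL + 10.5 mL = 10920 μL total → factor 10920/420 = 26
Overall dilution factor = 9.2708 × 7.5 × 26 = 1807.8
Stock = 1.38 × 10^3 nM × 1807.8 = 2.495 × 10^6 nM = 2.49 mM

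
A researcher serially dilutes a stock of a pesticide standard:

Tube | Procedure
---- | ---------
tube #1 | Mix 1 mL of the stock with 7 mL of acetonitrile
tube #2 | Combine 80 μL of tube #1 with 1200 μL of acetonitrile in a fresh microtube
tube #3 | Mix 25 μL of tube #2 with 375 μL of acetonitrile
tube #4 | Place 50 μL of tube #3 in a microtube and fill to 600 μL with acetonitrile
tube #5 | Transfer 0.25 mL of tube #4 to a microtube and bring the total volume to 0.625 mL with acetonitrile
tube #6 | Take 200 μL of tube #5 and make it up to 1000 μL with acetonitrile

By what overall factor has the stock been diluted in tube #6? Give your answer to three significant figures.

3.07 × 10^5

Step 1: 1 mL + 7 mL = 8 mL total → factor 8/1 = 8
Step 2: 80 μL + 1200 μL = 1280 μL total → factor 1280/80 = 16
Step 3: 25 μL + 375 μL = 400 μL total → factor 400/25 = 16
Step 4: 50 μL brought to 600 μL → factor 600/50 = 12
Step 5: 0.25 mL brought to 0.625 mL → factor 0.625/0.25 = 2.5
Step 6: 200 μL brought to 1000 μL → factor 1000/200 = 5
Overall dilution factor = 8 × 16 × 16 × 12 × 2.5 × 5 = 3.072 × 10^5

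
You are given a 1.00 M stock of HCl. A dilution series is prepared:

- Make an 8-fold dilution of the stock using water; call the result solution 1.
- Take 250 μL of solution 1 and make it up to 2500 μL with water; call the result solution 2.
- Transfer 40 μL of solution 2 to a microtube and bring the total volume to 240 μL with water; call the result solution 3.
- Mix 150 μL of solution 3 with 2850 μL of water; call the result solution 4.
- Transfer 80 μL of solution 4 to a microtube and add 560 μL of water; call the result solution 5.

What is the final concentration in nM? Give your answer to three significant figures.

Step 1: 8-fold → factor 8
Step 2: 250 μL brought to 2500 μL → factor 2500/250 = 10
Step 3: 40 μL brought to 240 μL → factor 240/40 = 6
Step 4: 150 μL + 2850 μL = 3000 μL total → factor 3000/150 = 20
Step 5: 80 μL + 560 μL = 640 μL total → factor 640/80 = 8
Overall dilution factor = 8 × 10 × 6 × 20 × 8 = 76800
Final = 1.00 M / 76800 = 1.302 × 10^-5 M = 1.30 × 10^4 nM

1.30 × 10^4 nM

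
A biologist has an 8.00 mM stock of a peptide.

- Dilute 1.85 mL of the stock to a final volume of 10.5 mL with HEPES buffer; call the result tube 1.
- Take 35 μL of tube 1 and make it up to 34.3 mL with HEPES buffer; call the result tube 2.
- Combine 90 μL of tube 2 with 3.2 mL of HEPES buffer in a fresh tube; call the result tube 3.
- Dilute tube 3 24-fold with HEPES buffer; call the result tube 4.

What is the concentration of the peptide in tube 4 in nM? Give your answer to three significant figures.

1.64 nM

Step 1: 1.85 mL brought to 10.5 mL → factor 10.5/1.85 = 5.6757
Step 2: 35 μL brought to 34.3 mL → factor 34300/35 = 980
Step 3: 90 μL + 3.2 mL = 3290 μL total → factor 3290/90 = 36.556
Step 4: 24-fold → factor 24
Overall dilution factor = 5.6757 × 980 × 36.556 × 24 = 4.8799 × 10^6
Final = 8.00 mM / 4.8799 × 10^6 = 1.639 × 10^-6 mM = 1.64 nM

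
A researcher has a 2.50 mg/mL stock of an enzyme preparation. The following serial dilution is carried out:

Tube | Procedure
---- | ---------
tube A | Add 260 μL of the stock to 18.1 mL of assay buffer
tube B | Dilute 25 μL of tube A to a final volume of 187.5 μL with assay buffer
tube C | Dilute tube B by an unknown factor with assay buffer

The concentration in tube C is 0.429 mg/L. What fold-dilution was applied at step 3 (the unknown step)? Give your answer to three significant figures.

11.0-fold

Step 1: 260 μL + 18.1 mL = 18360 μL total → factor 18360/260 = 70.615
Step 2: 25 μL brought to 187.5 μL → factor 187.5/25 = 7.5
Step 3: unknown factor x
Product of known-step factors = 529.62
Overall factor = 2.50 mg/mL / (0.429 mg/L) = 5827.5
x = 5827.5 / 529.62 = 11.0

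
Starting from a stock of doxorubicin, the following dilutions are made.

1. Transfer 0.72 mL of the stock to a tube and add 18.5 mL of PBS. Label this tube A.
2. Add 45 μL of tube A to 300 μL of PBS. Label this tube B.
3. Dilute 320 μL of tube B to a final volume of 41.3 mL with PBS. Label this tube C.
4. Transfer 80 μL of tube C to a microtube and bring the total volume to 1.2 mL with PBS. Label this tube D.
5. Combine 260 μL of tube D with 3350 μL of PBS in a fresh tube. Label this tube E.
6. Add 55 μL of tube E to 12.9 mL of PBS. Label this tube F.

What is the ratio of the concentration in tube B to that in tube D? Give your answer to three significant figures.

Step 1: 0.72 mL + 18.5 mL = 19.22 mL total → factor 19.22/0.72 = 26.694
Step 2: 45 μL + 300 μL = 345 μL total → factor 345/45 = 7.6667
Step 3: 320 μL brought to 41.3 mL → factor 41300/320 = 129.06
Step 4: 80 μL brought to 1.2 mL → factor 1200/80 = 15
Dilution factor to tube B = 204.66; to tube D = 3.962 × 10^5
[tube B]/[tube D] = (factor to tube D)/(factor to tube B) = 3.962 × 10^5/204.66 = 1.94 × 10^3

1.94 × 10^3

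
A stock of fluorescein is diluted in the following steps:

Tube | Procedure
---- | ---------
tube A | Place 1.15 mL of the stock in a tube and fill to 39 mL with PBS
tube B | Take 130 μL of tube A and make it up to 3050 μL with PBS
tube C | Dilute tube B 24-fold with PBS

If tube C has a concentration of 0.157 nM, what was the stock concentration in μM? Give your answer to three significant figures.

Step 1: 1.15 mL brought to 39 mL → factor 39/1.15 = 33.913
Step 2: 130 μL brought to 3050 μL → factor 3050/130 = 23.462
Step 3: 24-fold → factor 24
Overall dilution factor = 33.913 × 23.462 × 24 = 19096
Stock = 0.157 nM × 19096 = 2998 nM = 3.00 μM

3.00 μM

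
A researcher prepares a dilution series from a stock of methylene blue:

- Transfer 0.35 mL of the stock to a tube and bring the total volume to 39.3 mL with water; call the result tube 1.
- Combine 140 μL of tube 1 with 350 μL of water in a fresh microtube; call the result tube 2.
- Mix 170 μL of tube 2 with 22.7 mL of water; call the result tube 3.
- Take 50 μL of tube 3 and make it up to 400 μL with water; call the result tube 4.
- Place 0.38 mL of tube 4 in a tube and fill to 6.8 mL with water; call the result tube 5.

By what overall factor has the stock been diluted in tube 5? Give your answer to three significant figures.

Step 1: 0.35 mL brought to 39.3 mL → factor 39.3/0.35 = 112.29
Step 2: 140 μL + 350 μL = 490 μL total → factor 490/140 = 3.5
Step 3: 170 μL + 22.7 mL = 22870 μL total → factor 22870/170 = 134.53
Step 4: 50 μL brought to 400 μL → factor 400/50 = 8
Step 5: 0.38 mL brought to 6.8 mL → factor 6.8/0.38 = 17.895
Overall dilution factor = 112.29 × 3.5 × 134.53 × 8 × 17.895 = 7.5688 × 10^6

7.57 × 10^6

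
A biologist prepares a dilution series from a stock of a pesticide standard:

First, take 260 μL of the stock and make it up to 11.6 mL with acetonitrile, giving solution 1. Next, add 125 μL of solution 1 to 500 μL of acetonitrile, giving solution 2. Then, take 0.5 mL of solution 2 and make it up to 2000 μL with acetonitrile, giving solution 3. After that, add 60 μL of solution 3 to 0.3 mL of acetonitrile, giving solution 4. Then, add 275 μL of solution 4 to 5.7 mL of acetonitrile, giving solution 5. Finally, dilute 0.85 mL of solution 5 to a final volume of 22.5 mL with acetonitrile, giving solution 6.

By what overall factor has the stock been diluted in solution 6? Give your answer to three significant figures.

3.08 × 10^6

Step 1: 260 μL brought to 11.6 mL → factor 11600/260 = 44.615
Step 2: 125 μL + 500 μL = 625 μL total → factor 625/125 = 5
Step 3: 0.5 mL brought to 2000 μL → factor 2/0.5 = 4
Step 4: 60 μL + 0.3 mL = 360 μL total → factor 360/60 = 6
Step 5: 275 μL + 5.7 mL = 5975 μL total → factor 5975/275 = 21.727
Step 6: 0.85 mL brought to 22.5 mL → factor 22.5/0.85 = 26.471
Overall dilution factor = 44.615 × 5 × 4 × 6 × 21.727 × 26.471 = 3.0792 × 10^6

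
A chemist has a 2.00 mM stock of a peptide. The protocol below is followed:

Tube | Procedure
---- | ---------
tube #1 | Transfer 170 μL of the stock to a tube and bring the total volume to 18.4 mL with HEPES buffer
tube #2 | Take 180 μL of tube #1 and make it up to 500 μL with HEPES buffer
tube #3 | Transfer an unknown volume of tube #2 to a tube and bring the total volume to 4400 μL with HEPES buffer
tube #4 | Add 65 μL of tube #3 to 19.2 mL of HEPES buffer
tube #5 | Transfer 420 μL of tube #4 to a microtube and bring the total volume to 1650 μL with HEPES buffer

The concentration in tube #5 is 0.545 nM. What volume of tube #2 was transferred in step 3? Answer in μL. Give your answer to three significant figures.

420 μL

Step 1: 170 μL brought to 18.4 mL → factor 18400/170 = 108.24
Step 2: 180 μL brought to 500 μL → factor 500/180 = 2.7778
Step 3: v brought to 4400 μL → factor = 4400 μL/v
Step 4: 65 μL + 19.2 mL = 19265 μL total → factor 19265/65 = 296.38
Step 5: 420 μL brought to 1650 μL → factor 1650/420 = 3.9286
Product of known-step factors = 3.5007 × 10^5
Overall factor = 2.00 mM / (0.545 nM) = 3.6697 × 10^6
Step-3 factor = 3.6697 × 10^6 / 3.5007 × 10^5 = 10.483
v = 4400 μL / 10.483 = 420 μL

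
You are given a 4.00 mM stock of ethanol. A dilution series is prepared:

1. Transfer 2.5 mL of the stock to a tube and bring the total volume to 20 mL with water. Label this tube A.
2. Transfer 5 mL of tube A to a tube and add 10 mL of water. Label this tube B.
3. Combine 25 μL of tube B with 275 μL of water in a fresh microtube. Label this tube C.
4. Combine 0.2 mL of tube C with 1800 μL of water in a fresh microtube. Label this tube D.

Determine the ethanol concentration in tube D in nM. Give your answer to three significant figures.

1.39 × 10^3 nM

Step 1: 2.5 mL brought to 20 mL → factor 20/2.5 = 8
Step 2: 5 mL + 10 mL = 15 mL total → factor 15/5 = 3
Step 3: 25 μL + 275 μL = 300 μL total → factor 300/25 = 12
Step 4: 0.2 mL + 1800 μL = 2 mL total → factor 2/0.2 = 10
Overall dilution factor = 8 × 3 × 12 × 10 = 2880
Final = 4.00 mM / 2880 = 0.001389 mM = 1.39 × 10^3 nM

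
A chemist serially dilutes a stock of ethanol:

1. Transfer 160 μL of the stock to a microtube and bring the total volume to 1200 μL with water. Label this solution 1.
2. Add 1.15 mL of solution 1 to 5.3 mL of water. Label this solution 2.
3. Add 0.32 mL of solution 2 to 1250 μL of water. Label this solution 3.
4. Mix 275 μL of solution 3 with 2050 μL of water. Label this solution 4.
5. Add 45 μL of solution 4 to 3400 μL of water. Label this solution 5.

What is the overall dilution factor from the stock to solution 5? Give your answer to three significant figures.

1.34 × 10^5

Step 1: 160 μL brought to 1200 μL → factor 1200/160 = 7.5
Step 2: 1.15 mL + 5.3 mL = 6.45 mL total → factor 6.45/1.15 = 5.6087
Step 3: 0.32 mL + 1250 μL = 1.57 mL total → factor 1.57/0.32 = 4.9062
Step 4: 275 μL + 2050 μL = 2325 μL total → factor 2325/275 = 8.4545
Step 5: 45 μL + 3400 μL = 3445 μL total → factor 3445/45 = 76.556
Overall dilution factor = 7.5 × 5.6087 × 4.9062 × 8.4545 × 76.556 = 1.3358 × 10^5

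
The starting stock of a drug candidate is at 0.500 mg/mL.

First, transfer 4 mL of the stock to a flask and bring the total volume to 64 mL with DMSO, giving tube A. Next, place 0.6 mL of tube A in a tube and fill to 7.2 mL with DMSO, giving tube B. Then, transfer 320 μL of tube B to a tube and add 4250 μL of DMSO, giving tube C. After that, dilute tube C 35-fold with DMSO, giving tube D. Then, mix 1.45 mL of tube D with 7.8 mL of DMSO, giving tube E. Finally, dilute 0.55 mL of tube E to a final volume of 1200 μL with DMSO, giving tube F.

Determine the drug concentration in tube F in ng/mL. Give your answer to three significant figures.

0.374 ng/mL

Step 1: 4 mL brought to 64 mL → factor 64/4 = 16
Step 2: 0.6 mL brought to 7.2 mL → factor 7.2/0.6 = 12
Step 3: 320 μL + 4250 μL = 4570 μL total → factor 4570/320 = 14.281
Step 4: 35-fold → factor 35
Step 5: 1.45 mL + 7.8 mL = 9.25 mL total → factor 9.25/1.45 = 6.3793
Step 6: 0.55 mL brought to 1200 μL → factor 1.2/0.55 = 2.1818
Overall dilution factor = 16 × 12 × 14.281 × 35 × 6.3793 × 2.1818 = 1.3358 × 10^6
Final = 0.500 mg/mL / 1.3358 × 10^6 = 3.743 × 10^-7 mg/mL = 0.374 ng/mL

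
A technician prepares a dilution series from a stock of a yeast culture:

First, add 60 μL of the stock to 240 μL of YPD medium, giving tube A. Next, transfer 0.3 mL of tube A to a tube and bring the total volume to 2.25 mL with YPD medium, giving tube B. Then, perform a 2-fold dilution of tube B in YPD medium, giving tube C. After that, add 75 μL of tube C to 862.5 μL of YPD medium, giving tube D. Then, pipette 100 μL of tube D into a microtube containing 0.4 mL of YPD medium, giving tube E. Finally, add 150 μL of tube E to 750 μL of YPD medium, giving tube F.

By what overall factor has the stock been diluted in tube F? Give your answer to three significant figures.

2.81 × 10^4

Step 1: 60 μL + 240 μL = 300 μL total → factor 300/60 = 5
Step 2: 0.3 mL brought to 2.25 mL → factor 2.25/0.3 = 7.5
Step 3: 2-fold → factor 2
Step 4: 75 μL + 862.5 μL = 937.5 μL total → factor 937.5/75 = 12.5
Step 5: 100 μL + 0.4 mL = 500 μL total → factor 500/100 = 5
Step 6: 150 μL + 750 μL = 900 μL total → factor 900/150 = 6
Overall dilution factor = 5 × 7.5 × 2 × 12.5 × 5 × 6 = 28125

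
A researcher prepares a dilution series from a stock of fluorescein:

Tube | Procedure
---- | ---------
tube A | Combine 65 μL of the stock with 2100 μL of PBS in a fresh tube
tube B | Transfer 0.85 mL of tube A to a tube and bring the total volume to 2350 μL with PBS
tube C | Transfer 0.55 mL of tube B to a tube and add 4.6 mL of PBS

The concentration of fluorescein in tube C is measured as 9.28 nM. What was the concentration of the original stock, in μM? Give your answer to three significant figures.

Step 1: 65 μL + 2100 μL = 2165 μL total → factor 2165/65 = 33.308
Step 2: 0.85 mL brought to 2350 μL → factor 2.35/0.85 = 2.7647
Step 3: 0.55 mL + 4.6 mL = 5.15 mL total → factor 5.15/0.55 = 9.3636
Overall dilution factor = 33.308 × 2.7647 × 9.3636 = 862.26
Stock = 9.28 nM × 862.26 = 8002 nM = 8.00 μM

8.00 μM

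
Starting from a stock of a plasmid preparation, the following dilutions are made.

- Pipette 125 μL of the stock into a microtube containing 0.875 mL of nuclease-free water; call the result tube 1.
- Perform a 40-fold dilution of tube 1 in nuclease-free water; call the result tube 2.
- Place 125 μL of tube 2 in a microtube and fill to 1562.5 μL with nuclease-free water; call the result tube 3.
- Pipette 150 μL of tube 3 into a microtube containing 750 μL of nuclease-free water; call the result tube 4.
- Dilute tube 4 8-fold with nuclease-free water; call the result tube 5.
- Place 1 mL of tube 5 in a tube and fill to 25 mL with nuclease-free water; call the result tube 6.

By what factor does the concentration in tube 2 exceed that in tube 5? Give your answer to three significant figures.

Step 1: 125 μL + 0.875 mL = 1000 μL total → factor 1000/125 = 8
Step 2: 40-fold → factor 40
Step 3: 125 μL brought to 1562.5 μL → factor 1562.5/125 = 12.5
Step 4: 150 μL + 750 μL = 900 μL total → factor 900/150 = 6
Step 5: 8-fold → factor 8
Dilution factor to tube 2 = 320; to tube 5 = 1.92 × 10^5
[tube 2]/[tube 5] = (factor to tube 5)/(factor to tube 2) = 1.92 × 10^5/320 = 600

600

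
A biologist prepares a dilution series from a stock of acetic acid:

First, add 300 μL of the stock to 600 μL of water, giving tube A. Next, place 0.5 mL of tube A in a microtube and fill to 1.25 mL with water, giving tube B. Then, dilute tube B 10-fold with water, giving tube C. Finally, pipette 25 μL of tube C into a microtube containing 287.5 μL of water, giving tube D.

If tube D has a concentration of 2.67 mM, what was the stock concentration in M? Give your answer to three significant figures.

Step 1: 300 μL + 600 μL = 900 μL total → factor 900/300 = 3
Step 2: 0.5 mL brought to 1.25 mL → factor 1.25/0.5 = 2.5
Step 3: 10-fold → factor 10
Step 4: 25 μL + 287.5 μL = 312.5 μL total → factor 312.5/25 = 12.5
Overall dilution factor = 3 × 2.5 × 10 × 12.5 = 937.5
Stock = 2.67 mM × 937.5 = 2503 mM = 2.50 M

2.50 M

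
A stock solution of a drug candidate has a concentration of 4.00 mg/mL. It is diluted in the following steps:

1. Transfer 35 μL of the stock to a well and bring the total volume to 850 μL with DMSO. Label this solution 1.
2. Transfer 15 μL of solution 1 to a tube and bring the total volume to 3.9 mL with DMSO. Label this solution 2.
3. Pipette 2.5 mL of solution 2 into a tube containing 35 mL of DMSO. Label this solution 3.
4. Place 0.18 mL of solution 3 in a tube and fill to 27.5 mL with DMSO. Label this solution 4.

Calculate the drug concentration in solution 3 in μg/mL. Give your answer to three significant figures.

0.0422 μg/mL

Step 1: 35 μL brought to 850 μL → factor 850/35 = 24.286
Step 2: 15 μL brought to 3.9 mL → factor 3900/15 = 260
Step 3: 2.5 mL + 35 mL = 37.5 mL total → factor 37.5/2.5 = 15
Dilution factor through solution 3 = 24.286 × 260 × 15 = 94714
[solution 3] = 4.00 mg/mL / 94714 = 4.223 × 10^-5 mg/mL = 0.0422 μg/mL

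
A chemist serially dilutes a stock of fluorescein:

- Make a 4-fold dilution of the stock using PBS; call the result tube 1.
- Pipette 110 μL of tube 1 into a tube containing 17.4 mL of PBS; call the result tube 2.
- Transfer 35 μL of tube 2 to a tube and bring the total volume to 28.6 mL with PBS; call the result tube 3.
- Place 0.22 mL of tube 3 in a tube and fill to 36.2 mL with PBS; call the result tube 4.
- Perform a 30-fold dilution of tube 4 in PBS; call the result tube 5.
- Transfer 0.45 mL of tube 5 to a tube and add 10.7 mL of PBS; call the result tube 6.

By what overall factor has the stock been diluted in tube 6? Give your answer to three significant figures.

6.36 × 10^10

Step 1: 4-fold → factor 4
Step 2: 110 μL + 17.4 mL = 17510 μL total → factor 17510/110 = 159.18
Step 3: 35 μL brought to 28.6 mL → factor 28600/35 = 817.14
Step 4: 0.22 mL brought to 36.2 mL → factor 36.2/0.22 = 164.55
Step 5: 30-fold → factor 30
Step 6: 0.45 mL + 10.7 mL = 11.15 mL total → factor 11.15/0.45 = 24.778
Overall dilution factor = 4 × 159.18 × 817.14 × 164.55 × 30 × 24.778 = 6.3639 × 10^10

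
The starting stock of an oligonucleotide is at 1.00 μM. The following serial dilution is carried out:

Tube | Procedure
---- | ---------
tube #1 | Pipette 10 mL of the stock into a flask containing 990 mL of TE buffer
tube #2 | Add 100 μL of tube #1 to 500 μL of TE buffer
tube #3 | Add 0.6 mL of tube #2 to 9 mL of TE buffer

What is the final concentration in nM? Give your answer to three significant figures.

0.104 nM

Step 1: 10 mL + 990 mL = 1000 mL total → factor 1000/10 = 100
Step 2: 100 μL + 500 μL = 600 μL total → factor 600/100 = 6
Step 3: 0.6 mL + 9 mL = 9.6 mL total → factor 9.6/0.6 = 16
Overall dilution factor = 100 × 6 × 16 = 9600
Final = 1.00 μM / 9600 = 0.0001042 μM = 0.104 nM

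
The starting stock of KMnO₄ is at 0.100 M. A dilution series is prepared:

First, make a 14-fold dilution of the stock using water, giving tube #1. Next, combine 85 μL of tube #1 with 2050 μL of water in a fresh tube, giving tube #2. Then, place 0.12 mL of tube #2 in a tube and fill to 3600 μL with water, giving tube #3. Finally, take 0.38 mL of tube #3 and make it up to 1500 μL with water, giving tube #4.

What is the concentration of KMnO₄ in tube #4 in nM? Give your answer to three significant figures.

2.40 × 10^3 nM

Step 1: 14-fold → factor 14
Step 2: 85 μL + 2050 μL = 2135 μL total → factor 2135/85 = 25.118
Step 3: 0.12 mL brought to 3600 μL → factor 3.6/0.12 = 30
Step 4: 0.38 mL brought to 1500 μL → factor 1.5/0.38 = 3.9474
Overall dilution factor = 14 × 25.118 × 30 × 3.9474 = 41642
Final = 0.100 M / 41642 = 2.401 × 10^-6 M = 2.40 × 10^3 nM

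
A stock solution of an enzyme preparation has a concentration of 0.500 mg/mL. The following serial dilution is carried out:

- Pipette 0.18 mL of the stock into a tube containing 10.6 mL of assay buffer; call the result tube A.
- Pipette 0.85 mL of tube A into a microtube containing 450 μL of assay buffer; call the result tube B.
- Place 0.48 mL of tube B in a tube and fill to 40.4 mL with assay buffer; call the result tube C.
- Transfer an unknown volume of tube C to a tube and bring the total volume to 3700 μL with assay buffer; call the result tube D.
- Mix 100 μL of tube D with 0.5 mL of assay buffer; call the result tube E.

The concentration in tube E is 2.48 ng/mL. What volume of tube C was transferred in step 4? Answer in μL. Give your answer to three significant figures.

849 μL

Step 1: 0.18 mL + 10.6 mL = 10.78 mL total → factor 10.78/0.18 = 59.889
Step 2: 0.85 mL + 450 μL = 1.3 mL total → factor 1.3/0.85 = 1.5294
Step 3: 0.48 mL brought to 40.4 mL → factor 40.4/0.48 = 84.167
Step 4: v brought to 3700 μL → factor = 3700 μL/v
Step 5: 100 μL + 0.5 mL = 600 μL total → factor 600/100 = 6
Product of known-step factors = 46255
Overall factor = 0.500 mg/mL / (2.48 ng/mL) = 2.0161 × 10^5
Step-4 factor = 2.0161 × 10^5 / 46255 = 4.3587
v = 3700 μL / 4.3587 = 849 μL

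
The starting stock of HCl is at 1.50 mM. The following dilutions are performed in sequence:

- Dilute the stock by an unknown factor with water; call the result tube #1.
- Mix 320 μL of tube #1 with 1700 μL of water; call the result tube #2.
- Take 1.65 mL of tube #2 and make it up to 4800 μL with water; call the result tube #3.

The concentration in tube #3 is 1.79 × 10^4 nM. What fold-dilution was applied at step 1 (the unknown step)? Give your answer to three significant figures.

4.56-fold

Step 1: unknown factor x
Step 2: 320 μL + 1700 μL = 2020 μL total → factor 2020/320 = 6.3125
Step 3: 1.65 mL brought to 4800 μL → factor 4.8/1.65 = 2.9091
Product of known-step factors = 18.364
Overall factor = 1.50 mM / (1.79 × 10^4 nM) = 83.799
x = 83.799 / 18.364 = 4.56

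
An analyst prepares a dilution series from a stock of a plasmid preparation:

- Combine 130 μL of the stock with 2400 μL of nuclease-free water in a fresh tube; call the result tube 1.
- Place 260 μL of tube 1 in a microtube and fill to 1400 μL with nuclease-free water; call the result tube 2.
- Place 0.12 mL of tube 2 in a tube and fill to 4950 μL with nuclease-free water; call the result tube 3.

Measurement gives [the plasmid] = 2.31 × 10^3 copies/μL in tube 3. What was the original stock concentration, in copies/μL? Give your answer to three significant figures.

Step 1: 130 μL + 2400 μL = 2530 μL total → factor 2530/130 = 19.462
Step 2: 260 μL brought to 1400 μL → factor 1400/260 = 5.3846
Step 3: 0.12 mL brought to 4950 μL → factor 4.95/0.12 = 41.25
Overall dilution factor = 19.462 × 5.3846 × 41.25 = 4322.7
Stock = 2.31 × 10^3 copies/μL × 4322.7 = 9.99 × 10^6 copies/μL

9.99 × 10^6 copies/μL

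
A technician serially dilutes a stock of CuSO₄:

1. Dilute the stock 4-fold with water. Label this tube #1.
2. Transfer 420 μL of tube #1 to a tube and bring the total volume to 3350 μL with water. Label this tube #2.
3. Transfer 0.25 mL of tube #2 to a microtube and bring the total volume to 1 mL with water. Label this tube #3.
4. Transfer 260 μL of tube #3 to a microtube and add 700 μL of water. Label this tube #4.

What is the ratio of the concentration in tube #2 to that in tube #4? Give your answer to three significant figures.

Step 1: 4-fold → factor 4
Step 2: 420 μL brought to 3350 μL → factor 3350/420 = 7.9762
Step 3: 0.25 mL brought to 1 mL → factor 1/0.25 = 4
Step 4: 260 μL + 700 μL = 960 μL total → factor 960/260 = 3.6923
Dilution factor to tube #2 = 31.905; to tube #4 = 471.21
[tube #2]/[tube #4] = (factor to tube #4)/(factor to tube #2) = 471.21/31.905 = 14.8

14.8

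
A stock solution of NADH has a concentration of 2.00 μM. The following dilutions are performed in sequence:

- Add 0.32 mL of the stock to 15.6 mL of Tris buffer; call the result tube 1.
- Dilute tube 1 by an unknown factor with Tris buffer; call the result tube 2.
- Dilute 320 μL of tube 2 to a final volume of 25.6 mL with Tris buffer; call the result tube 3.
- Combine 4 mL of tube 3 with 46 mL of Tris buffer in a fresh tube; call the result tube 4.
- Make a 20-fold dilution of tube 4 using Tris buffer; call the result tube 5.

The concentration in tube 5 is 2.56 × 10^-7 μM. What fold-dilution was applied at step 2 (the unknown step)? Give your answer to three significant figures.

Step 1: 0.32 mL + 15.6 mL = 15.92 mL total → factor 15.92/0.32 = 49.75
Step 2: unknown factor x
Step 3: 320 μL brought to 25.6 mL → factor 25600/320 = 80
Step 4: 4 mL + 46 mL = 50 mL total → factor 50/4 = 12.5
Step 5: 20-fold → factor 20
Product of known-step factors = 9.95 × 10^5
Overall factor = 2.00 μM / (2.56 × 10^-7 μM) = 7.8125 × 10^6
x = 7.8125 × 10^6 / 9.95 × 10^5 = 7.85

7.85-fold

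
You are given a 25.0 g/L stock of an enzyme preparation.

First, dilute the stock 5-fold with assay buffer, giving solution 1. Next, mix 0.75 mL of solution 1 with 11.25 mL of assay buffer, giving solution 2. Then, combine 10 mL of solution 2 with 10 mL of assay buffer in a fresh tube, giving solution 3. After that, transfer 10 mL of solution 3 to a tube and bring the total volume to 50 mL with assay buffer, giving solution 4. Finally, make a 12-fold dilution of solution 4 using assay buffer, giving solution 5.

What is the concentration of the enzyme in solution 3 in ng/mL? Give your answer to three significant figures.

Step 1: 5-fold → factor 5
Step 2: 0.75 mL + 11.25 mL = 12 mL total → factor 12/0.75 = 16
Step 3: 10 mL + 10 mL = 20 mL total → factor 20/10 = 2
Dilution factor through solution 3 = 5 × 16 × 2 = 160
[solution 3] = 25.0 g/L / 160 = 0.1562 g/L = 1.56 × 10^5 ng/mL

1.56 × 10^5 ng/mL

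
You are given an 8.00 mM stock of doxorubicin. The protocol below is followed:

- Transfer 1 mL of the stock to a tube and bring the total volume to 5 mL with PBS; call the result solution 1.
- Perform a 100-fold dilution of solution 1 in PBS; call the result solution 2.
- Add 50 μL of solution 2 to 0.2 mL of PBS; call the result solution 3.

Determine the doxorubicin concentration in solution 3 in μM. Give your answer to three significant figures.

Step 1: 1 mL brought to 5 mL → factor 5/1 = 5
Step 2: 100-fold → factor 100
Step 3: 50 μL + 0.2 mL = 250 μL total → factor 250/50 = 5
Overall dilution factor = 5 × 100 × 5 = 2500
Final = 8.00 mM / 2500 = 0.003200 mM = 3.20 μM

3.20 μM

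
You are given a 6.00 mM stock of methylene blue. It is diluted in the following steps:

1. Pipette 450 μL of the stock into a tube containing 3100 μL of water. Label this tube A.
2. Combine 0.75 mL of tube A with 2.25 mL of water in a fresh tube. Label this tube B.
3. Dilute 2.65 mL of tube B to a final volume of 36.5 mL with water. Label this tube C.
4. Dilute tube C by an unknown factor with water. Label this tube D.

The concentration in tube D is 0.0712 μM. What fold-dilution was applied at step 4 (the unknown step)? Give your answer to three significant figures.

Step 1: 450 μL + 3100 μL = 3550 μL total → factor 3550/450 = 7.8889
Step 2: 0.75 mL + 2.25 mL = 3 mL total → factor 3/0.75 = 4
Step 3: 2.65 mL brought to 36.5 mL → factor 36.5/2.65 = 13.774
Step 4: unknown factor x
Product of known-step factors = 434.63
Overall factor = 6.00 mM / (0.0712 μM) = 84270
x = 84270 / 434.63 = 194

194-fold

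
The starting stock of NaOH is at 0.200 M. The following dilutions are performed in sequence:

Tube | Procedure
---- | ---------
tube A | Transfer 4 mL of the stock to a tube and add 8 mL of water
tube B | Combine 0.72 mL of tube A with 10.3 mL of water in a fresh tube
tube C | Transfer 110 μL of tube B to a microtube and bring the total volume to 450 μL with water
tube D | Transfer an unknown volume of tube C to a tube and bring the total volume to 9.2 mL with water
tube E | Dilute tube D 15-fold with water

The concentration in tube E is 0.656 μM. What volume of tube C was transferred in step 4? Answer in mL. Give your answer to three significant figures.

Step 1: 4 mL + 8 mL = 12 mL total → factor 12/4 = 3
Step 2: 0.72 mL + 10.3 mL = 11.02 mL total → factor 11.02/0.72 = 15.306
Step 3: 110 μL brought to 450 μL → factor 450/110 = 4.0909
Step 4: v brought to 9.2 mL → factor = 9.2 mL/v
Step 5: 15-fold → factor 15
Product of known-step factors = 2817.6
Overall factor = 0.200 M / (0.656 μM) = 3.0488 × 10^5
Step-4 factor = 3.0488 × 10^5 / 2817.6 = 108.2
v = 9.2 mL / 108.2 = 0.0850 mL

0.0850 mL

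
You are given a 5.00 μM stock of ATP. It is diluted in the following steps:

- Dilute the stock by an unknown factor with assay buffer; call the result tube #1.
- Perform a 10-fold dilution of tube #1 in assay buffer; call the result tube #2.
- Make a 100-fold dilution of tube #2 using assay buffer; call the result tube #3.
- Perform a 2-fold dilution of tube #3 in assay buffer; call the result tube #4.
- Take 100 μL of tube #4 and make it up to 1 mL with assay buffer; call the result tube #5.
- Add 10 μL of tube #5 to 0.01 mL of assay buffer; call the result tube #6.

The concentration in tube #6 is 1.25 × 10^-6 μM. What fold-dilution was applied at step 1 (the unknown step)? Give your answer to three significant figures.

Step 1: unknown factor x
Step 2: 10-fold → factor 10
Step 3: 100-fold → factor 100
Step 4: 2-fold → factor 2
Step 5: 100 μL brought to 1 mL → factor 1000/100 = 10
Step 6: 10 μL + 0.01 mL = 20 μL total → factor 20/10 = 2
Product of known-step factors = 40000
Overall factor = 5.00 μM / (1.25 × 10^-6 μM) = 4 × 10^6
x = 4 × 10^6 / 40000 = 100

100-fold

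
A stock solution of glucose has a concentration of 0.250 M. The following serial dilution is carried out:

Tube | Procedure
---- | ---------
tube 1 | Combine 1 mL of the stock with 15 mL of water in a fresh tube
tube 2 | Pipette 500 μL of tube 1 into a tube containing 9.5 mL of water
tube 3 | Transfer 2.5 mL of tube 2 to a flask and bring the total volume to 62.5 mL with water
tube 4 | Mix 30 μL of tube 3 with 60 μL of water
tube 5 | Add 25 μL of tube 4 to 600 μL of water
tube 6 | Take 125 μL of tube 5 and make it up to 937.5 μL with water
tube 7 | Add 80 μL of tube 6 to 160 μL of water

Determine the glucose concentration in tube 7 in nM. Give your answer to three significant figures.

18.5 nM

Step 1: 1 mL + 15 mL = 16 mL total → factor 16/1 = 16
Step 2: 500 μL + 9.5 mL = 10000 μL total → factor 10000/500 = 20
Step 3: 2.5 mL brought to 62.5 mL → factor 62.5/2.5 = 25
Step 4: 30 μL + 60 μL = 90 μL total → factor 90/30 = 3
Step 5: 25 μL + 600 μL = 625 μL total → factor 625/25 = 25
Step 6: 125 μL brought to 937.5 μL → factor 937.5/125 = 7.5
Step 7: 80 μL + 160 μL = 240 μL total → factor 240/80 = 3
Overall dilution factor = 16 × 20 × 25 × 3 × 25 × 7.5 × 3 = 1.35 × 10^7
Final = 0.250 M / 1.35 × 10^7 = 1.852 × 10^-8 M = 18.5 nM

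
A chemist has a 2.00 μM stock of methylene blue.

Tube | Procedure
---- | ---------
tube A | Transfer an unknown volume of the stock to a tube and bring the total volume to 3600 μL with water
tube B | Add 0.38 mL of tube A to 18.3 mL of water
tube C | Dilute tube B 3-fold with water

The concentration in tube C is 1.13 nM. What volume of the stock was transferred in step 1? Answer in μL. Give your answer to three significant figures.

Step 1: v brought to 3600 μL → factor = 3600 μL/v
Step 2: 0.38 mL + 18.3 mL = 18.68 mL total → factor 18.68/0.38 = 49.158
Step 3: 3-fold → factor 3
Product of known-step factors = 147.47
Overall factor = 2.00 μM / (1.13 nM) = 1769.9
Step-1 factor = 1769.9 / 147.47 = 12.002
v = 3600 μL / 12.002 = 300 μL

300 μL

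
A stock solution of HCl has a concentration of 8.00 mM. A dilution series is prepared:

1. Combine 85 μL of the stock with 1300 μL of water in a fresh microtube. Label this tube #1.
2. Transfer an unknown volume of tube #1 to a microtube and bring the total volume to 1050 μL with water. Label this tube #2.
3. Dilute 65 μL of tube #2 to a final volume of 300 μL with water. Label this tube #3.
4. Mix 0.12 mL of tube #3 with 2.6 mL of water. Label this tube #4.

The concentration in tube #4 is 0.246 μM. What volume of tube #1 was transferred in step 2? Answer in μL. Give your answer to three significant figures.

Step 1: 85 μL + 1300 μL = 1385 μL total → factor 1385/85 = 16.294
Step 2: v brought to 1050 μL → factor = 1050 μL/v
Step 3: 65 μL brought to 300 μL → factor 300/65 = 4.6154
Step 4: 0.12 mL + 2.6 mL = 2.72 mL total → factor 2.72/0.12 = 22.667
Product of known-step factors = 1704.6
Overall factor = 8.00 mM / (0.246 μM) = 32520
Step-2 factor = 32520 / 1704.6 = 19.078
v = 1050 μL / 19.078 = 55.0 μL

55.0 μL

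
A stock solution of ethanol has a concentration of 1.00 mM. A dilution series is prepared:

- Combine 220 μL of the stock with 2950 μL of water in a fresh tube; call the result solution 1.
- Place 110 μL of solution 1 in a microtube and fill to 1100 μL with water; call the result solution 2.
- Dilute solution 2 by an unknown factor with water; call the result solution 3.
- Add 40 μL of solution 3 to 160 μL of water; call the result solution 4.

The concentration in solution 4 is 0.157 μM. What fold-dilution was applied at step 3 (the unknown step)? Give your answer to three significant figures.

Step 1: 220 μL + 2950 μL = 3170 μL total → factor 3170/220 = 14.409
Step 2: 110 μL brought to 1100 μL → factor 1100/110 = 10
Step 3: unknown factor x
Step 4: 40 μL + 160 μL = 200 μL total → factor 200/40 = 5
Product of known-step factors = 720.45
Overall factor = 1.00 mM / (0.157 μM) = 6369.4
x = 6369.4 / 720.45 = 8.84

8.84-fold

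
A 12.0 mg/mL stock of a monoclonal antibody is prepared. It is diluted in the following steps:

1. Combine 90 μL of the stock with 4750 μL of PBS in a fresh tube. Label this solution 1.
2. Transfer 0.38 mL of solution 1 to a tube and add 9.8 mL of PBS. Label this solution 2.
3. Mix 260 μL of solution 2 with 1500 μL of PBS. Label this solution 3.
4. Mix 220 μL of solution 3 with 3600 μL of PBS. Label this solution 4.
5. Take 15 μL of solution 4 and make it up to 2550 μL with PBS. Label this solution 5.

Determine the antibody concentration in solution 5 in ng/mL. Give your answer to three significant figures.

0.417 ng/mL

Step 1: 90 μL + 4750 μL = 4840 μL total → factor 4840/90 = 53.778
Step 2: 0.38 mL + 9.8 mL = 10.18 mL total → factor 10.18/0.38 = 26.789
Step 3: 260 μL + 1500 μL = 1760 μL total → factor 1760/260 = 6.7692
Step 4: 220 μL + 3600 μL = 3820 μL total → factor 3820/220 = 17.364
Step 5: 15 μL brought to 2550 μL → factor 2550/15 = 170
Overall dilution factor = 53.778 × 26.789 × 6.7692 × 17.364 × 170 = 2.8787 × 10^7
Final = 12.0 mg/mL / 2.8787 × 10^7 = 4.169 × 10^-7 mg/mL = 0.417 ng/mL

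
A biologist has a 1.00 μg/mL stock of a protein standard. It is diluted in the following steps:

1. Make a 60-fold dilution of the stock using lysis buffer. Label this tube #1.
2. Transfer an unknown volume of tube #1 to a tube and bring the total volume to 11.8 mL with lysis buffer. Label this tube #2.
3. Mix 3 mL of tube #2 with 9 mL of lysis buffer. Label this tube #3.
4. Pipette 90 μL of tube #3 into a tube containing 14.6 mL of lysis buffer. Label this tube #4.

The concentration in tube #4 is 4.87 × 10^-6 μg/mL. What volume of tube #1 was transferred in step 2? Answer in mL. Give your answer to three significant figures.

2.25 mL

Step 1: 60-fold → factor 60
Step 2: v brought to 11.8 mL → factor = 11.8 mL/v
Step 3: 3 mL + 9 mL = 12 mL total → factor 12/3 = 4
Step 4: 90 μL + 14.6 mL = 14690 μL total → factor 14690/90 = 163.22
Product of known-step factors = 39173
Overall factor = 1.00 μg/mL / (4.87 × 10^-6 μg/mL) = 2.0534 × 10^5
Step-2 factor = 2.0534 × 10^5 / 39173 = 5.2418
v = 11.8 mL / 5.2418 = 2.25 mL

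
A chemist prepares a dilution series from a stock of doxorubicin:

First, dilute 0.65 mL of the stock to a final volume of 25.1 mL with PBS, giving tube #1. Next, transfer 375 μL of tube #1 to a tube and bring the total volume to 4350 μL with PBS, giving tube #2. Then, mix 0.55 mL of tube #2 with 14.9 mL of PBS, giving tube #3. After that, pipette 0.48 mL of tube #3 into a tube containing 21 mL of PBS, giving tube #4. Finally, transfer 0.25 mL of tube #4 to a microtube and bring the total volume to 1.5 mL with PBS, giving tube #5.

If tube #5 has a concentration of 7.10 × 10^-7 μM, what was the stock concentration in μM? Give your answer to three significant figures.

Step 1: 0.65 mL brought to 25.1 mL → factor 25.1/0.65 = 38.615
Step 2: 375 μL brought to 4350 μL → factor 4350/375 = 11.6
Step 3: 0.55 mL + 14.9 mL = 15.45 mL total → factor 15.45/0.55 = 28.091
Step 4: 0.48 mL + 21 mL = 21.48 mL total → factor 21.48/0.48 = 44.75
Step 5: 0.25 mL brought to 1.5 mL → factor 1.5/0.25 = 6
Overall dilution factor = 38.615 × 11.6 × 28.091 × 44.75 × 6 = 3.3785 × 10^6
Stock = 7.10 × 10^-7 μM × 3.3785 × 10^6 = 2.40 μM

2.40 μM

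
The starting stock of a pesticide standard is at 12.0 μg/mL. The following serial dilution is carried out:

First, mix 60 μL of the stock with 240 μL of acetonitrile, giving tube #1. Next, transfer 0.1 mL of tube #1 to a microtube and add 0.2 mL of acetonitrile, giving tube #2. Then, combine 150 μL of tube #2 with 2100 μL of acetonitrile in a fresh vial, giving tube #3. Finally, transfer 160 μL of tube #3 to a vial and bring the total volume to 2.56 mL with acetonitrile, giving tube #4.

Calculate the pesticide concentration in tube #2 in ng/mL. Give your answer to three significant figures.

Step 1: 60 μL + 240 μL = 300 μL total → factor 300/60 = 5
Step 2: 0.1 mL + 0.2 mL = 0.3 mL total → factor 0.3/0.1 = 3
Dilution factor through tube #2 = 5 × 3 = 15
[tube #2] = 12.0 μg/mL / 15 = 0.8000 μg/mL = 800 ng/mL

800 ng/mL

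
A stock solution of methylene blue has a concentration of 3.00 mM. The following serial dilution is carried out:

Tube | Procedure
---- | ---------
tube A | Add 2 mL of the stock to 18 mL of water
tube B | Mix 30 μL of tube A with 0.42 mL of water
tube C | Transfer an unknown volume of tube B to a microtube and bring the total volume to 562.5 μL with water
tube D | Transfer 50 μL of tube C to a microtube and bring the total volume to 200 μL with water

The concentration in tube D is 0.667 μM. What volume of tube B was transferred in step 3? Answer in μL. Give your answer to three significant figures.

Step 1: 2 mL + 18 mL = 20 mL total → factor 20/2 = 10
Step 2: 30 μL + 0.42 mL = 450 μL total → factor 450/30 = 15
Step 3: v brought to 562.5 μL → factor = 562.5 μL/v
Step 4: 50 μL brought to 200 μL → factor 200/50 = 4
Product of known-step factors = 600
Overall factor = 3.00 mM / (0.667 μM) = 4497.8
Step-3 factor = 4497.8 / 600 = 7.4963
v = 562.5 μL / 7.4963 = 75.0 μL

75.0 μL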